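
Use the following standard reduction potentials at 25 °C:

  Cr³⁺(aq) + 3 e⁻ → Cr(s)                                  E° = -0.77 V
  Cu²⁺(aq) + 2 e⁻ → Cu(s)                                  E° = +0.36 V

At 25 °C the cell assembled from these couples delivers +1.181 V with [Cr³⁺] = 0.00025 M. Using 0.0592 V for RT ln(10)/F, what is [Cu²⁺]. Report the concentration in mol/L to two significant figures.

Cu²⁺/Cu is the cathode, Cr³⁺/Cr the anode: E°cell = +1.13 V, n = 6.
Overall reaction: 3 Cu²⁺(aq) + 2 Cr(s) → 3 Cu(s) + 2 Cr³⁺(aq); Q = [Cr³⁺]^2/[Cu²⁺]^3.
From E = E° − (0.0592/n) log Q: log Q = (E° − E)·n/0.0592 = (+1.13 − (+1.181))·6/0.0592 = -5.1689.
So 3·log[Cu²⁺] = 2·log(0.00025) − log Q = -7.2041 − (-5.1689) = -2.0352; log[Cu²⁺] = -2.0352 / 3 = -0.6784; [Cu²⁺] = 10^(-0.6784) ≈ 0.21 M.

0.21 M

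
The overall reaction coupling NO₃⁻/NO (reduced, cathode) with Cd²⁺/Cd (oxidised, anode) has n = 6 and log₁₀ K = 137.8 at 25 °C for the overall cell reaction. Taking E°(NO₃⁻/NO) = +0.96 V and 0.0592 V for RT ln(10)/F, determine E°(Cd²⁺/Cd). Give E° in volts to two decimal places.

-0.40 V

E°cell = (0.0592/n)·log K = (0.0592/6)(137.8) = +1.360 V.
Since NO₃⁻/NO is the cathode and Cd²⁺/Cd the anode, E°cell = E°(NO₃⁻/NO) − E°(Cd²⁺/Cd).
So E°(Cd²⁺/Cd) = E°(NO₃⁻/NO) − E°cell = (+0.96) − (+1.360) = -0.40 V.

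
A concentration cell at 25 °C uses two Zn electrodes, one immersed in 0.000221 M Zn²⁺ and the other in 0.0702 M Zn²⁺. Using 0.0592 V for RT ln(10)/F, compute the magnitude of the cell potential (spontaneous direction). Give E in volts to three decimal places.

For a concentration cell E°cell = 0. The 0.0702 M side is the cathode (reduction is favoured where [Zn²⁺] is higher).
With n = 2, E = −(0.0592/2) log([Zn²⁺]ₐₙ/[Zn²⁺]꜀ₐₜ) = −(0.0592/2) log(0.000221/0.0702) = −(0.0592/2)(-2.502) = +0.074 V.

+0.074 V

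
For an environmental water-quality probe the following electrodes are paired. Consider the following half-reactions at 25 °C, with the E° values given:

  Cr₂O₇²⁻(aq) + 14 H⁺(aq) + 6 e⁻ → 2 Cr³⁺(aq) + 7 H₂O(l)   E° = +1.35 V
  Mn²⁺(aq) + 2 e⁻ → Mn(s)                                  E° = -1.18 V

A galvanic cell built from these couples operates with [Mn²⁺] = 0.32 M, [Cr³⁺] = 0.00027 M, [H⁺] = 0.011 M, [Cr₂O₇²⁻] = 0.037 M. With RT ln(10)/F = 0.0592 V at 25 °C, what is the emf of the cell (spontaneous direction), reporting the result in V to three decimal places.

Cr₂O₇²⁻/Cr³⁺ is the cathode (higher E°), Mn²⁺/Mn the anode: E°cell = +1.35 − (-1.18) = +2.53 V, n = 6.
Overall: Cr₂O₇²⁻(aq) + 14 H⁺(aq) + 3 Mn(s) → 2 Cr³⁺(aq) + 7 H₂O(l) + 3 Mn²⁺(aq)
Q = [Cr³⁺]^2·[Mn²⁺]^3 / ([Cr₂O₇²⁻]·[H⁺]^14); log Q = 20.230.
E = E° − (0.0592/n) log Q = +2.53 − (0.0592/6)(20.230) = +2.330 V.

+2.330 V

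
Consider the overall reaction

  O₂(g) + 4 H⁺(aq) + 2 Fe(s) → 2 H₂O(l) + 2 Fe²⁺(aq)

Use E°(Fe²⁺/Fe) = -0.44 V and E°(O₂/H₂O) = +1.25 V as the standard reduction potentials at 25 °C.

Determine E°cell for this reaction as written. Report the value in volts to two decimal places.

The O₂/H₂O couple has the higher reduction potential, so it is the cathode; Fe²⁺/Fe is oxidised at the anode.
E°cell = E°(cathode) − E°(anode) = (+1.25) − (-0.44) = +1.69 V.
Since E°cell > 0, the reaction is spontaneous under standard conditions.

+1.69 V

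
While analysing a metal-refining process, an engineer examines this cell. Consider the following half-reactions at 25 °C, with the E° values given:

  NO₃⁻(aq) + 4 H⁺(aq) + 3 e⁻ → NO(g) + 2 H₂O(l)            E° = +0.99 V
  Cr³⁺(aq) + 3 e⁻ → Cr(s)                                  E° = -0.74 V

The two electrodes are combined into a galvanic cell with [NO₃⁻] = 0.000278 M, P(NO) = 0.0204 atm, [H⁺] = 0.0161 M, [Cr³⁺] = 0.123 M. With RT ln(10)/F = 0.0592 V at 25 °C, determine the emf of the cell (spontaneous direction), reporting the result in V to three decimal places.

NO₃⁻/NO is the cathode (higher E°), Cr³⁺/Cr the anode: E°cell = +0.99 − (-0.74) = +1.73 V, n = 3.
Overall: NO₃⁻(aq) + 4 H⁺(aq) + Cr(s) → NO(g) + 2 H₂O(l) + Cr³⁺(aq)
Q = P(NO)·[Cr³⁺] / ([NO₃⁻]·[H⁺]^4); log Q = 8.128.
E = E° − (0.0592/n) log Q = +1.73 − (0.0592/3)(8.128) = +1.570 V.

+1.570 V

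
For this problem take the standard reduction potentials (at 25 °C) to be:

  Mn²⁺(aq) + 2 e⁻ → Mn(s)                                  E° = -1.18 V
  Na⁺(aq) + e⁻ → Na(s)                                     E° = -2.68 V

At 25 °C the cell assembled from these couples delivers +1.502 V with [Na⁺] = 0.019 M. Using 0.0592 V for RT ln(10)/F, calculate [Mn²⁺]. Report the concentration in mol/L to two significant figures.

0.00042 M

Mn²⁺/Mn is the cathode, Na⁺/Na the anode: E°cell = +1.50 V, n = 2.
Overall reaction: Mn²⁺(aq) + 2 Na(s) → Mn(s) + 2 Na⁺(aq); Q = [Na⁺]^2/[Mn²⁺]^1.
From E = E° − (0.0592/n) log Q: log Q = (E° − E)·n/0.0592 = (+1.50 − (+1.502))·2/0.0592 = -0.0676.
So 1·log[Mn²⁺] = 2·log(0.019) − log Q = -3.4425 − (-0.0676) = -3.3749; [Mn²⁺] = 10^(-3.3749) ≈ 0.00042 M.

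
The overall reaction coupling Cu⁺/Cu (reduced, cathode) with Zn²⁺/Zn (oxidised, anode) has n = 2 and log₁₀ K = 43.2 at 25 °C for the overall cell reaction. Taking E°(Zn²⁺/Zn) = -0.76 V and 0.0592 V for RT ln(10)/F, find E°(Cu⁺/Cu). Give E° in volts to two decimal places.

+0.52 V

E°cell = (0.0592/n)·log K = (0.0592/2)(43.2) = +1.279 V.
Since Cu⁺/Cu is the cathode and Zn²⁺/Zn the anode, E°cell = E°(Cu⁺/Cu) − E°(Zn²⁺/Zn).
So E°(Cu⁺/Cu) = E°cell + E°(Zn²⁺/Zn) = +1.279 + (-0.76) = +0.52 V.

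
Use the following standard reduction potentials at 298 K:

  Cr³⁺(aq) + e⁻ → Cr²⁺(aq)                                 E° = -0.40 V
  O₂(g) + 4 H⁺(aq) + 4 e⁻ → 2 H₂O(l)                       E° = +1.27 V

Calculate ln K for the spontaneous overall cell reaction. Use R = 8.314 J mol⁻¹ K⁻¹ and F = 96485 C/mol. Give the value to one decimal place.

Cathode: O₂/H₂O; anode: Cr³⁺/Cr²⁺. E°cell = (+1.27) − (-0.40) = +1.67 V, with n = 4.
ΔG° = −nFE° = −RT ln K, so ln K = nFE°/(RT) = (4)(96485)(+1.67) / ((8.314)(298)) = 260.142.

260.1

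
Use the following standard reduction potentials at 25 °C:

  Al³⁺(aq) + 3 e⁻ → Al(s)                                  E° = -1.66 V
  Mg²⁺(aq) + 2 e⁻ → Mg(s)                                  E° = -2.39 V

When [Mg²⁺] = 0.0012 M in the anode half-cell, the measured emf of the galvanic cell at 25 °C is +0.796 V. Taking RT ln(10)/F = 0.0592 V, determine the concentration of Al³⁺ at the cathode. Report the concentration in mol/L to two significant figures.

0.092 M

Al³⁺/Al is the cathode, Mg²⁺/Mg the anode: E°cell = +0.73 V, n = 6.
Overall reaction: 2 Al³⁺(aq) + 3 Mg(s) → 2 Al(s) + 3 Mg²⁺(aq); Q = [Mg²⁺]^3/[Al³⁺]^2.
From E = E° − (0.0592/n) log Q: log Q = (E° − E)·n/0.0592 = (+0.73 − (+0.796))·6/0.0592 = -6.6892.
So 2·log[Al³⁺] = 3·log(0.0012) − log Q = -8.7625 − (-6.6892) = -2.0733; log[Al³⁺] = -2.0733 / 2 = -1.0367; [Al³⁺] = 10^(-1.0367) ≈ 0.092 M.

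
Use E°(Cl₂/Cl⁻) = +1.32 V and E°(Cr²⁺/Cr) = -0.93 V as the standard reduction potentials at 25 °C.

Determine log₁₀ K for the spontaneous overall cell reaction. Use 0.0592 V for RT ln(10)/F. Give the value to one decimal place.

76.0

Cathode: Cl₂/Cl⁻; anode: Cr²⁺/Cr. E°cell = +2.25 V, n = 2.
log K = nE°cell / 0.0592 = (2)(+2.25) / 0.0592 = 76.0.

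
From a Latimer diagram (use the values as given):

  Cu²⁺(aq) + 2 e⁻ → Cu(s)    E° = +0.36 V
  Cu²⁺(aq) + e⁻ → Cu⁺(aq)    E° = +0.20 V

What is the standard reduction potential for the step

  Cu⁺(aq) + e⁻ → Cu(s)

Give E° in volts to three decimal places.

+0.520 V

Sequential free energies add, so n₃E°₃ = n₁E°₁ + n₂E°₂.
With n₃ = 2, and the known step contributing 1×(+0.20) V, the unknown satisfies 1·E° = 2×(+0.36) − 1×(+0.20) = +0.520.
E° = +0.520 / 1 = +0.520 V.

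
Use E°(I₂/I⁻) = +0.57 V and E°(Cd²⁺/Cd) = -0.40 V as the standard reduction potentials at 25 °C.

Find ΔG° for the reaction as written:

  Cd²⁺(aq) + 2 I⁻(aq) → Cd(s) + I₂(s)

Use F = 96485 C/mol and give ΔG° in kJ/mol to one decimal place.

+187.2 kJ/mol

As written, Cd²⁺/Cd is reduced (cathode) and I₂/I⁻ is oxidised (anode), so E°cell = (-0.40) − (+0.57) = -0.97 V.
Balancing electrons gives n = 2.
ΔG° = −nFE° = −(2)(96485)(-0.97) = 187,181 J = +187.2 kJ/mol.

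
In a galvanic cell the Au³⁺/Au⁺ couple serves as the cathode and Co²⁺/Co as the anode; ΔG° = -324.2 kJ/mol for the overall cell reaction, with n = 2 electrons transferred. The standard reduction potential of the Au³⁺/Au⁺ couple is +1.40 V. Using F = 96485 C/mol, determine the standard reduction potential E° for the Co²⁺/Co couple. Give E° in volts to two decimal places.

E°cell = −ΔG°/(nF) = −(-324.2×10³)/((2)(96485)) = +1.680 V.
Since Au³⁺/Au⁺ is the cathode and Co²⁺/Co the anode, E°cell = E°(Au³⁺/Au⁺) − E°(Co²⁺/Co).
So E°(Co²⁺/Co) = E°(Au³⁺/Au⁺) − E°cell = (+1.40) − (+1.680) = -0.28 V.

-0.28 V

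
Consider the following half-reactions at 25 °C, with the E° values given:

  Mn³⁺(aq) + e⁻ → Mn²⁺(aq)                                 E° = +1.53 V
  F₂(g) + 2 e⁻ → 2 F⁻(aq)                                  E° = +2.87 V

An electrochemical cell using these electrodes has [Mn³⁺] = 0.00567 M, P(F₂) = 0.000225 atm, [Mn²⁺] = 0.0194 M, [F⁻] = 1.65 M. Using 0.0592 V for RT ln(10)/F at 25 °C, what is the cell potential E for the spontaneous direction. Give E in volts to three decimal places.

+1.251 V

F₂/F⁻ is the cathode (higher E°), Mn³⁺/Mn²⁺ the anode: E°cell = +2.87 − (+1.53) = +1.34 V, n = 2.
Overall: F₂(g) + 2 Mn²⁺(aq) → 2 F⁻(aq) + 2 Mn³⁺(aq)
Q = [F⁻]^2·[Mn³⁺]^2 / (P(F₂)·[Mn²⁺]^2); log Q = 3.014.
E = E° − (0.0592/n) log Q = +1.34 − (0.0592/2)(3.014) = +1.251 V.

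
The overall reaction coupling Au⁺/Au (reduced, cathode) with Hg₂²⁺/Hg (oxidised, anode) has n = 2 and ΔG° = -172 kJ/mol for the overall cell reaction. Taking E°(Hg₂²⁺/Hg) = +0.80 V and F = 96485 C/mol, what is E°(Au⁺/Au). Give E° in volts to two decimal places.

+1.69 V

E°cell = −ΔG°/(nF) = −(-172×10³)/((2)(96485)) = +0.891 V.
Since Au⁺/Au is the cathode and Hg₂²⁺/Hg the anode, E°cell = E°(Au⁺/Au) − E°(Hg₂²⁺/Hg).
So E°(Au⁺/Au) = E°cell + E°(Hg₂²⁺/Hg) = +0.891 + (+0.80) = +1.69 V.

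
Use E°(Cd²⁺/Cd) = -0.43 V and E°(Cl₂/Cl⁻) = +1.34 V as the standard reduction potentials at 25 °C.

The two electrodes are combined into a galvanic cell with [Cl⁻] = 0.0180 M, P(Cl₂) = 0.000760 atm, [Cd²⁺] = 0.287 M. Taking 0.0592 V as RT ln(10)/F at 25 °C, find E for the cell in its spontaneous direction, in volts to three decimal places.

Cl₂/Cl⁻ is the cathode (higher E°), Cd²⁺/Cd the anode: E°cell = +1.34 − (-0.43) = +1.77 V, n = 2.
Overall: Cl₂(g) + Cd(s) → 2 Cl⁻(aq) + Cd²⁺(aq)
Q = [Cl⁻]^2·[Cd²⁺] / (P(Cl₂)); log Q = -0.912.
E = E° − (0.0592/n) log Q = +1.77 − (0.0592/2)(-0.912) = +1.797 V.

+1.797 V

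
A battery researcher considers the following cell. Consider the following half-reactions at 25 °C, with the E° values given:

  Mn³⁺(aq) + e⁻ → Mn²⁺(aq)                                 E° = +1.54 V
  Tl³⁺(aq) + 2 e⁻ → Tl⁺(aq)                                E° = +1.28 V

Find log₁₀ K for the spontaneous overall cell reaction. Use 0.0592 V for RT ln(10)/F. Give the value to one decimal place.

8.8

Cathode: Mn³⁺/Mn²⁺; anode: Tl³⁺/Tl⁺. E°cell = +0.26 V, n = 2.
log K = nE°cell / 0.0592 = (2)(+0.26) / 0.0592 = 8.8.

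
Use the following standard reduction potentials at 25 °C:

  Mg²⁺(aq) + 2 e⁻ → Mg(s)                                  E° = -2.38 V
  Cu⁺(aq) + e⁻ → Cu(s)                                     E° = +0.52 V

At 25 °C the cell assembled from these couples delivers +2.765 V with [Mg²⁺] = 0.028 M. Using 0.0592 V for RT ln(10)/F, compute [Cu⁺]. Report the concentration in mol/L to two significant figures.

Cu⁺/Cu is the cathode, Mg²⁺/Mg the anode: E°cell = +2.90 V, n = 2.
Overall reaction: 2 Cu⁺(aq) + Mg(s) → 2 Cu(s) + Mg²⁺(aq); Q = [Mg²⁺]^1/[Cu⁺]^2.
From E = E° − (0.0592/n) log Q: log Q = (E° − E)·n/0.0592 = (+2.90 − (+2.765))·2/0.0592 = 4.5608.
So 2·log[Cu⁺] = 1·log(0.028) − log Q = -1.5528 − (4.5608) = -6.1136; log[Cu⁺] = -6.1136 / 2 = -3.0568; [Cu⁺] = 10^(-3.0568) ≈ 0.00088 M.

0.00088 M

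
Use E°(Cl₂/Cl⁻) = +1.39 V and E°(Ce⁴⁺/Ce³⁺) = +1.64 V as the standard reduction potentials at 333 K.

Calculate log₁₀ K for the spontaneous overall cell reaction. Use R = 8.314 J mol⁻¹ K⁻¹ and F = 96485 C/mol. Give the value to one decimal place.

7.6

Cathode: Ce⁴⁺/Ce³⁺; anode: Cl₂/Cl⁻. E°cell = (+1.64) − (+1.39) = +0.25 V, with n = 2.
ΔG° = −nFE° = −RT ln K, so ln K = nFE°/(RT) = (2)(96485)(+0.25) / ((8.314)(333)) = 17.425.
log₁₀ K = 17.425 / ln 10 = 7.6.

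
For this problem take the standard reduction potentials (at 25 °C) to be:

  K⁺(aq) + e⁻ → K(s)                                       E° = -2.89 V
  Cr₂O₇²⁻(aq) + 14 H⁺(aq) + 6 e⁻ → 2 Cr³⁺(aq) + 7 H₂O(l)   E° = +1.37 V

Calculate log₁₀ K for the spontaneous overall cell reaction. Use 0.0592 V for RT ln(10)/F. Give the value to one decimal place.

431.8

Cathode: Cr₂O₇²⁻/Cr³⁺; anode: K⁺/K. E°cell = +4.26 V, n = 6.
log K = nE°cell / 0.0592 = (6)(+4.26) / 0.0592 = 431.8.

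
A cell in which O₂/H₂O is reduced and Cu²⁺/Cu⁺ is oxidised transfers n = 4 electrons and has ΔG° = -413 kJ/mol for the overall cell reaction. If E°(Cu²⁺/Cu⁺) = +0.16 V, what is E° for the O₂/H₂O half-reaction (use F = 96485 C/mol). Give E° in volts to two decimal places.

+1.23 V

E°cell = −ΔG°/(nF) = −(-413×10³)/((4)(96485)) = +1.070 V.
Since O₂/H₂O is the cathode and Cu²⁺/Cu⁺ the anode, E°cell = E°(O₂/H₂O) − E°(Cu²⁺/Cu⁺).
So E°(O₂/H₂O) = E°cell + E°(Cu²⁺/Cu⁺) = +1.070 + (+0.16) = +1.23 V.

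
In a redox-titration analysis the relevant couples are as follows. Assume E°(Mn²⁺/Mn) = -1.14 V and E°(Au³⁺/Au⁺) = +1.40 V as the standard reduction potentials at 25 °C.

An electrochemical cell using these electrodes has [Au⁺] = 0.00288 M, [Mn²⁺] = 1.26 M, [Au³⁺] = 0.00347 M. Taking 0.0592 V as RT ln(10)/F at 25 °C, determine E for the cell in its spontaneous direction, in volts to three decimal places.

+2.539 V

Au³⁺/Au⁺ is the cathode (higher E°), Mn²⁺/Mn the anode: E°cell = +1.40 − (-1.14) = +2.54 V, n = 2.
Overall: Au³⁺(aq) + Mn(s) → Au⁺(aq) + Mn²⁺(aq)
Q = [Au⁺]·[Mn²⁺] / ([Au³⁺]); log Q = 0.019.
E = E° − (0.0592/n) log Q = +2.54 − (0.0592/2)(0.019) = +2.539 V.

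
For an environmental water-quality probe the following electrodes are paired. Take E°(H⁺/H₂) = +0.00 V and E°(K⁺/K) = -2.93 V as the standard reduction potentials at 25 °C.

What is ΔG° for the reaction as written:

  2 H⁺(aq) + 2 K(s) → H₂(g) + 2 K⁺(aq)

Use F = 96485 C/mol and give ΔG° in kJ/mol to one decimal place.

As written, H⁺/H₂ is reduced (cathode) and K⁺/K is oxidised (anode), so E°cell = (+0.00) − (-2.93) = +2.93 V.
Balancing electrons gives n = 2.
ΔG° = −nFE° = −(2)(96485)(+2.93) = -565,402 J = -565.4 kJ/mol.

-565.4 kJ/mol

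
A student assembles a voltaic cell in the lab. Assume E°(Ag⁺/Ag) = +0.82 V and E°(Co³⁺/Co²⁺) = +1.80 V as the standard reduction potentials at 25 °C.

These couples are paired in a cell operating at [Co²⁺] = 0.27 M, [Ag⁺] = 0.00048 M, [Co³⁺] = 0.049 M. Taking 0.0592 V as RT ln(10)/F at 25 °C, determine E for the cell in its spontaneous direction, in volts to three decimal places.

Co³⁺/Co²⁺ is the cathode (higher E°), Ag⁺/Ag the anode: E°cell = +1.80 − (+0.82) = +0.98 V, n = 1.
Overall: Co³⁺(aq) + Ag(s) → Co²⁺(aq) + Ag⁺(aq)
Q = [Co²⁺]·[Ag⁺] / ([Co³⁺]); log Q = -2.578.
E = E° − (0.0592/n) log Q = +0.98 − (0.0592/1)(-2.578) = +1.133 V.

+1.133 V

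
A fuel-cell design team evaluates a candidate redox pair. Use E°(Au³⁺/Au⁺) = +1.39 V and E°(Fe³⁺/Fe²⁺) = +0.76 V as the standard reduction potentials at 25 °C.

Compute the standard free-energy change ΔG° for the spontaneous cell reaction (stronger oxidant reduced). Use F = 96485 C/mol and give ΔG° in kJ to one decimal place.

-121.6 kJ

Au³⁺/Au⁺ (E° = +1.39 V) is the cathode; Fe³⁺/Fe²⁺ (E° = +0.76 V) is the anode, so E°cell = +0.63 V.
Balancing electrons gives n = 2 (lcm of 2 and 1).
ΔG° = −nFE° = −(2)(96485)(+0.63) = -121,571 J = -121.6 kJ.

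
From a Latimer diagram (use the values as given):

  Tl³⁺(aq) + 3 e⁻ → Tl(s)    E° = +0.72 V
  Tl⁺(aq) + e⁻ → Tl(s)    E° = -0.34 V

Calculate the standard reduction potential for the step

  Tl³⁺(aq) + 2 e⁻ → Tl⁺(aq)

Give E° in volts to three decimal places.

+1.250 V

Sequential free energies add, so n₃E°₃ = n₁E°₁ + n₂E°₂.
With n₃ = 3, and the known step contributing 1×(-0.34) V, the unknown satisfies 2·E° = 3×(+0.72) − 1×(-0.34) = +2.500.
E° = +2.500 / 2 = +1.250 V.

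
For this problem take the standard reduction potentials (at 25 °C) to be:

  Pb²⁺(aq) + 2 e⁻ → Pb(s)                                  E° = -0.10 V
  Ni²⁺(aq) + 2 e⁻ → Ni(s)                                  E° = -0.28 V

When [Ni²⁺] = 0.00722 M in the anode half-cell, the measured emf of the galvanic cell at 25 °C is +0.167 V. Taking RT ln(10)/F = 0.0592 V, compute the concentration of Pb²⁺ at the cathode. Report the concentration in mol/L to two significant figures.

0.0026 M

Pb²⁺/Pb is the cathode, Ni²⁺/Ni the anode: E°cell = +0.18 V, n = 2.
Overall reaction: Pb²⁺(aq) + Ni(s) → Pb(s) + Ni²⁺(aq); Q = [Ni²⁺]^1/[Pb²⁺]^1.
From E = E° − (0.0592/n) log Q: log Q = (E° − E)·n/0.0592 = (+0.18 − (+0.167))·2/0.0592 = 0.4392.
So 1·log[Pb²⁺] = 1·log(0.00722) − log Q = -2.1415 − (0.4392) = -2.5807; [Pb²⁺] = 10^(-2.5807) ≈ 0.0026 M.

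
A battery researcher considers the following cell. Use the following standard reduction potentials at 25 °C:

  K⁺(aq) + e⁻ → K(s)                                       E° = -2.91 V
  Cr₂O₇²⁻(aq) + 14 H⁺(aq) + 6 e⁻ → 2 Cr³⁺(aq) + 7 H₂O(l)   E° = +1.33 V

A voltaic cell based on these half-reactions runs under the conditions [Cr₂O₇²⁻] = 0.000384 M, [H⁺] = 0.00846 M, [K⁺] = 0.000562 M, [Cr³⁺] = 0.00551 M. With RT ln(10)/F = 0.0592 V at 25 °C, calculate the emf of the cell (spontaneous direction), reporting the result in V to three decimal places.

Cr₂O₇²⁻/Cr³⁺ is the cathode (higher E°), K⁺/K the anode: E°cell = +1.33 − (-2.91) = +4.24 V, n = 6.
Overall: Cr₂O₇²⁻(aq) + 14 H⁺(aq) + 6 K(s) → 2 Cr³⁺(aq) + 7 H₂O(l) + 6 K⁺(aq)
Q = [Cr³⁺]^2·[K⁺]^6 / ([Cr₂O₇²⁻]·[H⁺]^14); log Q = 8.413.
E = E° − (0.0592/n) log Q = +4.24 − (0.0592/6)(8.413) = +4.157 V.

+4.157 V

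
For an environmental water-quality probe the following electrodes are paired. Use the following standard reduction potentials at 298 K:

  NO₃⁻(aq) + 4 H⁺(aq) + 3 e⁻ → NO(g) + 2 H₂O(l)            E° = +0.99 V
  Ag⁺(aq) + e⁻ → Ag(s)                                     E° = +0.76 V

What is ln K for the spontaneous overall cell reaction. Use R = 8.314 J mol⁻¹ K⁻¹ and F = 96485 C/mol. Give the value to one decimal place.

26.9

Cathode: NO₃⁻/NO; anode: Ag⁺/Ag. E°cell = (+0.99) − (+0.76) = +0.23 V, with n = 3.
ΔG° = −nFE° = −RT ln K, so ln K = nFE°/(RT) = (3)(96485)(+0.23) / ((8.314)(298)) = 26.871.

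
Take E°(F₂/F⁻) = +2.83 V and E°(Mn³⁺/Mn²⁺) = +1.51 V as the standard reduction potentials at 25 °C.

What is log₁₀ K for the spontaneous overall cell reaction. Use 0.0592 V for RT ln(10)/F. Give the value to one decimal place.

44.6

Cathode: F₂/F⁻; anode: Mn³⁺/Mn²⁺. E°cell = +1.32 V, n = 2.
log K = nE°cell / 0.0592 = (2)(+1.32) / 0.0592 = 44.6.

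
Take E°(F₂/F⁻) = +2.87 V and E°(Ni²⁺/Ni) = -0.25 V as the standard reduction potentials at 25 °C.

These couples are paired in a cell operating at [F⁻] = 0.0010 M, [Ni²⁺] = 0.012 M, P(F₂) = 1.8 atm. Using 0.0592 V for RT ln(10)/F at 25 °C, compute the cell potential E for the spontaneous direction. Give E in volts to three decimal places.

F₂/F⁻ is the cathode (higher E°), Ni²⁺/Ni the anode: E°cell = +2.87 − (-0.25) = +3.12 V, n = 2.
Overall: F₂(g) + Ni(s) → 2 F⁻(aq) + Ni²⁺(aq)
Q = [F⁻]^2·[Ni²⁺] / (P(F₂)); log Q = -8.176.
E = E° − (0.0592/n) log Q = +3.12 − (0.0592/2)(-8.176) = +3.362 V.

+3.362 V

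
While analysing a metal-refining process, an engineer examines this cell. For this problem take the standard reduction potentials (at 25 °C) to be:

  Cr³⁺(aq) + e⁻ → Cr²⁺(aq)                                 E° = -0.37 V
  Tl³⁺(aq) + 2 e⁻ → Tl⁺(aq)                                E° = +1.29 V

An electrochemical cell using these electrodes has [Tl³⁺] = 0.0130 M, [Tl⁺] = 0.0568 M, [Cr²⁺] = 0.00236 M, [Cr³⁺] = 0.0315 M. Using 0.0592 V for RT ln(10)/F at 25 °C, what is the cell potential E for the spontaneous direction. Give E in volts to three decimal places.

+1.574 V

Tl³⁺/Tl⁺ is the cathode (higher E°), Cr³⁺/Cr²⁺ the anode: E°cell = +1.29 − (-0.37) = +1.66 V, n = 2.
Overall: Tl³⁺(aq) + 2 Cr²⁺(aq) → Tl⁺(aq) + 2 Cr³⁺(aq)
Q = [Tl⁺]·[Cr³⁺]^2 / ([Tl³⁺]·[Cr²⁺]^2); log Q = 2.891.
E = E° − (0.0592/n) log Q = +1.66 − (0.0592/2)(2.891) = +1.574 V.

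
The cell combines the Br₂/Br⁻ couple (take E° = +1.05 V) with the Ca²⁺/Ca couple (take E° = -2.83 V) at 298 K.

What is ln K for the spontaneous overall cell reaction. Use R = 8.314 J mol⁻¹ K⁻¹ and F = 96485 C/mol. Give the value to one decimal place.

302.2

Cathode: Br₂/Br⁻; anode: Ca²⁺/Ca. E°cell = (+1.05) − (-2.83) = +3.88 V, with n = 2.
ΔG° = −nFE° = −RT ln K, so ln K = nFE°/(RT) = (2)(96485)(+3.88) / ((8.314)(298)) = 302.201.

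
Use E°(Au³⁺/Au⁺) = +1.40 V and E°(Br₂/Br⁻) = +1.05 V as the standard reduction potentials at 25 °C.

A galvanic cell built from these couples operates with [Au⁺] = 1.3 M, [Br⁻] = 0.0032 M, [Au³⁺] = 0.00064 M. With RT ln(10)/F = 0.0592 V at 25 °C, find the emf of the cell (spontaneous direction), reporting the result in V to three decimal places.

Au³⁺/Au⁺ is the cathode (higher E°), Br₂/Br⁻ the anode: E°cell = +1.40 − (+1.05) = +0.35 V, n = 2.
Overall: Au³⁺(aq) + 2 Br⁻(aq) → Au⁺(aq) + Br₂(l)
Q = [Au⁺] / ([Au³⁺]·[Br⁻]^2); log Q = 8.297.
E = E° − (0.0592/n) log Q = +0.35 − (0.0592/2)(8.297) = +0.104 V.

+0.104 V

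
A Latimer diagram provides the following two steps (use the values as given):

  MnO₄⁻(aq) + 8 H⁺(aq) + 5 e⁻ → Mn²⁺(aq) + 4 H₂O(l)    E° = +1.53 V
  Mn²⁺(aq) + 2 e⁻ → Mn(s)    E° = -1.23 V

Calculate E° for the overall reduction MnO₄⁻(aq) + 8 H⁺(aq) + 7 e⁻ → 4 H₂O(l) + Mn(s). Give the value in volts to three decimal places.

+0.741 V

Since ΔG° = −nFE° is additive over sequential reductions, n₃E°₃ = n₁E°₁ + n₂E°₂.
E°₃ = (5×+1.53 + 2×-1.23) / 7 = (+5.190) / 7 = +0.741 V.
Simply averaging or adding the two E° values would be wrong; the electron-weighted sum is required.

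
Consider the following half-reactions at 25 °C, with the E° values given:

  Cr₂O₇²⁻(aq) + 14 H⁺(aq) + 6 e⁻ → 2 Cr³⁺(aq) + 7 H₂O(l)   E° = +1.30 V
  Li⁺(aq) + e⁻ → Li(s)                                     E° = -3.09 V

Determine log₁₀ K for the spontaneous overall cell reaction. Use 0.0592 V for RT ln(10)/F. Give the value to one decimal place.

444.9

Cathode: Cr₂O₇²⁻/Cr³⁺; anode: Li⁺/Li. E°cell = +4.39 V, n = 6.
log K = nE°cell / 0.0592 = (6)(+4.39) / 0.0592 = 444.9.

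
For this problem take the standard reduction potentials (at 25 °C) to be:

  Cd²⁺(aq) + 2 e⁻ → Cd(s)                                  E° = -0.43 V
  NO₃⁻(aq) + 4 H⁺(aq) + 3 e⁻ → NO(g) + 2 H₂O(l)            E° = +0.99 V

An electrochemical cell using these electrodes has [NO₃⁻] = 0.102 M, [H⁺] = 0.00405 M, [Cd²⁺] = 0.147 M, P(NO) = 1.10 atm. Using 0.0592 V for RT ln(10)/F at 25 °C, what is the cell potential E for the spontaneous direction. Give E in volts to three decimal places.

NO₃⁻/NO is the cathode (higher E°), Cd²⁺/Cd the anode: E°cell = +0.99 − (-0.43) = +1.42 V, n = 6.
Overall: 2 NO₃⁻(aq) + 8 H⁺(aq) + 3 Cd(s) → 2 NO(g) + 4 H₂O(l) + 3 Cd²⁺(aq)
Q = P(NO)^2·[Cd²⁺]^3 / ([NO₃⁻]^2·[H⁺]^8); log Q = 18.708.
E = E° − (0.0592/n) log Q = +1.42 − (0.0592/6)(18.708) = +1.235 V.

+1.235 V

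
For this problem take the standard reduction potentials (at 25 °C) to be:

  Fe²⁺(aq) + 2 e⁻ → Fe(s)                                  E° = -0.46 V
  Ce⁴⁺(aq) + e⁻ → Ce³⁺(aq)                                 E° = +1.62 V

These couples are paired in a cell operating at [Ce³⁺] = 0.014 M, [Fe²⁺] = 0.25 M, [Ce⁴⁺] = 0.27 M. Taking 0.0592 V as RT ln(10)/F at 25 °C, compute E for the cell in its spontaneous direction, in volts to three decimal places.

+2.174 V

Ce⁴⁺/Ce³⁺ is the cathode (higher E°), Fe²⁺/Fe the anode: E°cell = +1.62 − (-0.46) = +2.08 V, n = 2.
Overall: 2 Ce⁴⁺(aq) + Fe(s) → 2 Ce³⁺(aq) + Fe²⁺(aq)
Q = [Ce³⁺]^2·[Fe²⁺] / ([Ce⁴⁺]^2); log Q = -3.173.
E = E° − (0.0592/n) log Q = +2.08 − (0.0592/2)(-3.173) = +2.174 V.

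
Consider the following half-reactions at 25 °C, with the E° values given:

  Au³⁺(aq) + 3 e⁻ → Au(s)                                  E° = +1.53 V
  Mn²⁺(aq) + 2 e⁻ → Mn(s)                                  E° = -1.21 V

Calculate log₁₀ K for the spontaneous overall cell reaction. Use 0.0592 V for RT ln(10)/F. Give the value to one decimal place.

Cathode: Au³⁺/Au; anode: Mn²⁺/Mn. E°cell = +2.74 V, n = 6.
log K = nE°cell / 0.0592 = (6)(+2.74) / 0.0592 = 277.7.

277.7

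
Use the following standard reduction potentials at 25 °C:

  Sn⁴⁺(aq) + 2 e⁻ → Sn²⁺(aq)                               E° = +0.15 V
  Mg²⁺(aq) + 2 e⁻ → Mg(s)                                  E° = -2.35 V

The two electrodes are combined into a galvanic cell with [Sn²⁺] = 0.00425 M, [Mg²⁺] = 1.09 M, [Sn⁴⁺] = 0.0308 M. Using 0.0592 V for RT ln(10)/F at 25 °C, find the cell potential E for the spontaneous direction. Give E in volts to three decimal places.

Sn⁴⁺/Sn²⁺ is the cathode (higher E°), Mg²⁺/Mg the anode: E°cell = +0.15 − (-2.35) = +2.50 V, n = 2.
Overall: Sn⁴⁺(aq) + Mg(s) → Sn²⁺(aq) + Mg²⁺(aq)
Q = [Sn²⁺]·[Mg²⁺] / ([Sn⁴⁺]); log Q = -0.823.
E = E° − (0.0592/n) log Q = +2.50 − (0.0592/2)(-0.823) = +2.524 V.

+2.524 V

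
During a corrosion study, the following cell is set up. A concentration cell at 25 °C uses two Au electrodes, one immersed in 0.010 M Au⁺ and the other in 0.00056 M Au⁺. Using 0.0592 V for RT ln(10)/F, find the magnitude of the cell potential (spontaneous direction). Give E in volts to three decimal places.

+0.074 V

For a concentration cell E°cell = 0. The 0.010 M side is the cathode (reduction is favoured where [Au⁺] is higher).
With n = 1, E = −(0.0592/1) log([Au⁺]ₐₙ/[Au⁺]꜀ₐₜ) = −(0.0592/1) log(0.00056/0.01) = −(0.0592/1)(-1.252) = +0.074 V.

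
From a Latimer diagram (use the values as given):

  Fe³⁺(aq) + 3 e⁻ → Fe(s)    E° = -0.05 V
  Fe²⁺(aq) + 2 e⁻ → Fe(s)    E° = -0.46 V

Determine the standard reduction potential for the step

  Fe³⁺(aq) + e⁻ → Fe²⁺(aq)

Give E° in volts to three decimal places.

Sequential free energies add, so n₃E°₃ = n₁E°₁ + n₂E°₂.
With n₃ = 3, and the known step contributing 2×(-0.46) V, the unknown satisfies 1·E° = 3×(-0.05) − 2×(-0.46) = +0.770.
E° = +0.770 / 1 = +0.770 V.

+0.770 V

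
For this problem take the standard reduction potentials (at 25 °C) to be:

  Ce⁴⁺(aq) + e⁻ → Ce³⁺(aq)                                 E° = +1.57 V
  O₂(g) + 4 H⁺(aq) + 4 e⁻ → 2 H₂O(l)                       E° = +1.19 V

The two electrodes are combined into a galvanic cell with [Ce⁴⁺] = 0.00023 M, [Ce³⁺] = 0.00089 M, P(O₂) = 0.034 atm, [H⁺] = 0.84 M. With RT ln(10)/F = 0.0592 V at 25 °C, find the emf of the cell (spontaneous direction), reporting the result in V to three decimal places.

+0.371 V

Ce⁴⁺/Ce³⁺ is the cathode (higher E°), O₂/H₂O the anode: E°cell = +1.57 − (+1.19) = +0.38 V, n = 4.
Overall: 4 Ce⁴⁺(aq) + 2 H₂O(l) → 4 Ce³⁺(aq) + O₂(g) + 4 H⁺(aq)
Q = [Ce³⁺]^4·P(O₂)·[H⁺]^4 / ([Ce⁴⁺]^4); log Q = 0.579.
E = E° − (0.0592/n) log Q = +0.38 − (0.0592/4)(0.579) = +0.371 V.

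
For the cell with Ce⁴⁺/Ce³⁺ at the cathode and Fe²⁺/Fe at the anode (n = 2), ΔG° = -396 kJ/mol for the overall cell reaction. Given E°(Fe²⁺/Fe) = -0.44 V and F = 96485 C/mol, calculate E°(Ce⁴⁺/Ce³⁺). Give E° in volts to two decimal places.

+1.61 V

E°cell = −ΔG°/(nF) = −(-396×10³)/((2)(96485)) = +2.052 V.
Since Ce⁴⁺/Ce³⁺ is the cathode and Fe²⁺/Fe the anode, E°cell = E°(Ce⁴⁺/Ce³⁺) − E°(Fe²⁺/Fe).
So E°(Ce⁴⁺/Ce³⁺) = E°cell + E°(Fe²⁺/Fe) = +2.052 + (-0.44) = +1.61 V.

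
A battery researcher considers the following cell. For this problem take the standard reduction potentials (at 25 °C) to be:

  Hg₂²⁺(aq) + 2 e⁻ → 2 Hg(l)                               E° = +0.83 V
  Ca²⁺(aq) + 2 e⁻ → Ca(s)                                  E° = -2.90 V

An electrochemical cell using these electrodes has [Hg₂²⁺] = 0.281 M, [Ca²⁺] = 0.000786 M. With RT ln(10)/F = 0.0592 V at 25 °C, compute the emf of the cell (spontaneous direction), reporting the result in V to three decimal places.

Hg₂²⁺/Hg is the cathode (higher E°), Ca²⁺/Ca the anode: E°cell = +0.83 − (-2.90) = +3.73 V, n = 2.
Overall: Hg₂²⁺(aq) + Ca(s) → 2 Hg(l) + Ca²⁺(aq)
Q = [Ca²⁺] / ([Hg₂²⁺]); log Q = -2.553.
E = E° − (0.0592/n) log Q = +3.73 − (0.0592/2)(-2.553) = +3.806 V.

+3.806 V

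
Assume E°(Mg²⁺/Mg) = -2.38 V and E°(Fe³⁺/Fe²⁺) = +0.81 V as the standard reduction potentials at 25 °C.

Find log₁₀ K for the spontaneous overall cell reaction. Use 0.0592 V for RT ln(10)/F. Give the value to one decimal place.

Cathode: Fe³⁺/Fe²⁺; anode: Mg²⁺/Mg. E°cell = +3.19 V, n = 2.
log K = nE°cell / 0.0592 = (2)(+3.19) / 0.0592 = 107.8.

107.8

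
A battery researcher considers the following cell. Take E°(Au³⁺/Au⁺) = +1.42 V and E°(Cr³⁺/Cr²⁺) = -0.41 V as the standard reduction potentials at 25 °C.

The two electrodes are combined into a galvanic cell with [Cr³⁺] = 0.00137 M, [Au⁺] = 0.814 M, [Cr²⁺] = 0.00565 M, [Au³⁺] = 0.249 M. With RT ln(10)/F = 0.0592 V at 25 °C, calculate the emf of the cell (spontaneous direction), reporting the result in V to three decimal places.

Au³⁺/Au⁺ is the cathode (higher E°), Cr³⁺/Cr²⁺ the anode: E°cell = +1.42 − (-0.41) = +1.83 V, n = 2.
Overall: Au³⁺(aq) + 2 Cr²⁺(aq) → Au⁺(aq) + 2 Cr³⁺(aq)
Q = [Au⁺]·[Cr³⁺]^2 / ([Au³⁺]·[Cr²⁺]^2); log Q = -0.716.
E = E° − (0.0592/n) log Q = +1.83 − (0.0592/2)(-0.716) = +1.851 V.

+1.851 V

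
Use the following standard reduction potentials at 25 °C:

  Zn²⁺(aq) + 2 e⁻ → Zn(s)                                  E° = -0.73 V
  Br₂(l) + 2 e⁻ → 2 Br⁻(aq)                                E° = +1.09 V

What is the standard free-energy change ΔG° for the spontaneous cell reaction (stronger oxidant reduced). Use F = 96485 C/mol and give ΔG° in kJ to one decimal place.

Br₂/Br⁻ (E° = +1.09 V) is the cathode; Zn²⁺/Zn (E° = -0.73 V) is the anode, so E°cell = +1.82 V.
Balancing electrons gives n = 2 (lcm of 2 and 2).
ΔG° = −nFE° = −(2)(96485)(+1.82) = -351,205 J = -351.2 kJ.

-351.2 kJ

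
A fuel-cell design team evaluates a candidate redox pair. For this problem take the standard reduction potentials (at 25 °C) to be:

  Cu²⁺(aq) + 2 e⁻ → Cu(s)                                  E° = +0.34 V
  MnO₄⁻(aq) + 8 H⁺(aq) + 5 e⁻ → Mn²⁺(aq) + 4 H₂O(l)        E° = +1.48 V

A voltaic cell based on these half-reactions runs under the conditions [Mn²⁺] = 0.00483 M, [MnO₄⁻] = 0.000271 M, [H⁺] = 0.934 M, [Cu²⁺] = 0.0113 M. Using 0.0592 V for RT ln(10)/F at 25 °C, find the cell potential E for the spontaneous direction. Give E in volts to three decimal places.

+1.180 V

MnO₄⁻/Mn²⁺ is the cathode (higher E°), Cu²⁺/Cu the anode: E°cell = +1.48 − (+0.34) = +1.14 V, n = 10.
Overall: 2 MnO₄⁻(aq) + 16 H⁺(aq) + 5 Cu(s) → 2 Mn²⁺(aq) + 8 H₂O(l) + 5 Cu²⁺(aq)
Q = [Mn²⁺]^2·[Cu²⁺]^5 / ([MnO₄⁻]^2·[H⁺]^16); log Q = -6.758.
E = E° − (0.0592/n) log Q = +1.14 − (0.0592/10)(-6.758) = +1.180 V.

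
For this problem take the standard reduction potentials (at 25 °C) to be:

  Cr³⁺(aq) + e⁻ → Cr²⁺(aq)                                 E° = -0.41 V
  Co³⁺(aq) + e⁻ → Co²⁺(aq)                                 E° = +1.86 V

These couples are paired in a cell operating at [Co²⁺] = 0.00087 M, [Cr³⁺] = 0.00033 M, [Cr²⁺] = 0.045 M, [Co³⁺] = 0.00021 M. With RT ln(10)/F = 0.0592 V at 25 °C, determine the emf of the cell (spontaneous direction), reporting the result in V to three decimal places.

+2.360 V

Co³⁺/Co²⁺ is the cathode (higher E°), Cr³⁺/Cr²⁺ the anode: E°cell = +1.86 − (-0.41) = +2.27 V, n = 1.
Overall: Co³⁺(aq) + Cr²⁺(aq) → Co²⁺(aq) + Cr³⁺(aq)
Q = [Co²⁺]·[Cr³⁺] / ([Co³⁺]·[Cr²⁺]); log Q = -1.517.
E = E° − (0.0592/n) log Q = +2.27 − (0.0592/1)(-1.517) = +2.360 V.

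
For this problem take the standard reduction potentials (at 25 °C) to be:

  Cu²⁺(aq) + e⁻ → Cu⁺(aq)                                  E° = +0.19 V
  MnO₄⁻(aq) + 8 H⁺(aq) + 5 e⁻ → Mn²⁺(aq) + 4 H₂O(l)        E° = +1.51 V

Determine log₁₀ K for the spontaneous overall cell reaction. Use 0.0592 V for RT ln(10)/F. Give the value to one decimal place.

Cathode: MnO₄⁻/Mn²⁺; anode: Cu²⁺/Cu⁺. E°cell = +1.32 V, n = 5.
log K = nE°cell / 0.0592 = (5)(+1.32) / 0.0592 = 111.5.

111.5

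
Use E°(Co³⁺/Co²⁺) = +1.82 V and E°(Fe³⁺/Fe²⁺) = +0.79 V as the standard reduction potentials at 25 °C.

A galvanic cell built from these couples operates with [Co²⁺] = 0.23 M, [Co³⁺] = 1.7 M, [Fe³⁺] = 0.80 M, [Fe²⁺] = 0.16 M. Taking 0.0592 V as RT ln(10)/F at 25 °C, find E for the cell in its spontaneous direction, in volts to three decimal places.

Co³⁺/Co²⁺ is the cathode (higher E°), Fe³⁺/Fe²⁺ the anode: E°cell = +1.82 − (+0.79) = +1.03 V, n = 1.
Overall: Co³⁺(aq) + Fe²⁺(aq) → Co²⁺(aq) + Fe³⁺(aq)
Q = [Co²⁺]·[Fe³⁺] / ([Co³⁺]·[Fe²⁺]); log Q = -0.170.
E = E° − (0.0592/n) log Q = +1.03 − (0.0592/1)(-0.170) = +1.040 V.

+1.040 V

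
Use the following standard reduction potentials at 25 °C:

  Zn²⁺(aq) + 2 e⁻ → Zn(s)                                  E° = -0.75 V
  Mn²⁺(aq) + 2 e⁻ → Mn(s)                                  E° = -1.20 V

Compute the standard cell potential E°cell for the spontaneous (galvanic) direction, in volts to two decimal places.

+0.45 V

The Zn²⁺/Zn couple has the higher reduction potential, so it is the cathode; Mn²⁺/Mn is oxidised at the anode.
E°cell = E°(cathode) − E°(anode) = (-0.75) − (-1.20) = +0.45 V.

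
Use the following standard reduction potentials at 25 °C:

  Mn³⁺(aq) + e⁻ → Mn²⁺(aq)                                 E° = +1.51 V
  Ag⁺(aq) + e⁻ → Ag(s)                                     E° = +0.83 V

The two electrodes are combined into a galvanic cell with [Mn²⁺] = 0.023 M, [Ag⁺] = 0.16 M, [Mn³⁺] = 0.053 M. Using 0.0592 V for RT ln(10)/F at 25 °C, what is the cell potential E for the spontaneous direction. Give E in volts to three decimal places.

Mn³⁺/Mn²⁺ is the cathode (higher E°), Ag⁺/Ag the anode: E°cell = +1.51 − (+0.83) = +0.68 V, n = 1.
Overall: Mn³⁺(aq) + Ag(s) → Mn²⁺(aq) + Ag⁺(aq)
Q = [Mn²⁺]·[Ag⁺] / ([Mn³⁺]); log Q = -1.158.
E = E° − (0.0592/n) log Q = +0.68 − (0.0592/1)(-1.158) = +0.749 V.

+0.749 V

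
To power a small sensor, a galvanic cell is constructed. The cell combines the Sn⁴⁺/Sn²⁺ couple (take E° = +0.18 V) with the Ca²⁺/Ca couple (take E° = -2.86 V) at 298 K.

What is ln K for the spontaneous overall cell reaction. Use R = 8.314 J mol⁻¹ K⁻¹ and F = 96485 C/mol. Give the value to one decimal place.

236.8

Cathode: Sn⁴⁺/Sn²⁺; anode: Ca²⁺/Ca. E°cell = (+0.18) − (-2.86) = +3.04 V, with n = 2.
ΔG° = −nFE° = −RT ln K, so ln K = nFE°/(RT) = (2)(96485)(+3.04) / ((8.314)(298)) = 236.776.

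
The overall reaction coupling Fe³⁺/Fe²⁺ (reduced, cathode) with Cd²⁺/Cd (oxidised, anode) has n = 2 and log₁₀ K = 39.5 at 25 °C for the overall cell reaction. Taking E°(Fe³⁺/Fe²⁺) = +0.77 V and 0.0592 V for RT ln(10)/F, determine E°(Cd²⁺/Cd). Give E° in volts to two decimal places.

-0.40 V

E°cell = (0.0592/n)·log K = (0.0592/2)(39.5) = +1.169 V.
Since Fe³⁺/Fe²⁺ is the cathode and Cd²⁺/Cd the anode, E°cell = E°(Fe³⁺/Fe²⁺) − E°(Cd²⁺/Cd).
So E°(Cd²⁺/Cd) = E°(Fe³⁺/Fe²⁺) − E°cell = (+0.77) − (+1.169) = -0.40 V.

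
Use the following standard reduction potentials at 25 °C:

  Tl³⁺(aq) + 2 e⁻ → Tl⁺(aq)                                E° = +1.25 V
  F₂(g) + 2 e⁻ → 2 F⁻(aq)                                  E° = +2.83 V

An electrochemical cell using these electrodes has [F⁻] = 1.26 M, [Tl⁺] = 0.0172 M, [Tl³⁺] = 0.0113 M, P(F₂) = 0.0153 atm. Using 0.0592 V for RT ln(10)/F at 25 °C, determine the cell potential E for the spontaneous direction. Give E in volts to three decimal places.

F₂/F⁻ is the cathode (higher E°), Tl³⁺/Tl⁺ the anode: E°cell = +2.83 − (+1.25) = +1.58 V, n = 2.
Overall: F₂(g) + Tl⁺(aq) → 2 F⁻(aq) + Tl³⁺(aq)
Q = [F⁻]^2·[Tl³⁺] / (P(F₂)·[Tl⁺]); log Q = 1.834.
E = E° − (0.0592/n) log Q = +1.58 − (0.0592/2)(1.834) = +1.526 V.

+1.526 V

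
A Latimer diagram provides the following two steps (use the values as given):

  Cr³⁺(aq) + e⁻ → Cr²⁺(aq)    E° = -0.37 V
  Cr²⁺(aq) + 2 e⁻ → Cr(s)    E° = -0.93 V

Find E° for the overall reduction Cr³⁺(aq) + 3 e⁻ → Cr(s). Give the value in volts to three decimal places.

Since ΔG° = −nFE° is additive over sequential reductions, n₃E°₃ = n₁E°₁ + n₂E°₂.
E°₃ = (1×-0.37 + 2×-0.93) / 3 = (-2.230) / 3 = -0.743 V.

-0.743 V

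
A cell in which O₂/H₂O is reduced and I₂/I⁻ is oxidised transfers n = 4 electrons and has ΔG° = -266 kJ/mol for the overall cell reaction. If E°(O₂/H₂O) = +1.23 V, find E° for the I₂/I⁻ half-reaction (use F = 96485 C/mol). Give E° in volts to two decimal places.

+0.54 V

E°cell = −ΔG°/(nF) = −(-266×10³)/((4)(96485)) = +0.689 V.
Since O₂/H₂O is the cathode and I₂/I⁻ the anode, E°cell = E°(O₂/H₂O) − E°(I₂/I⁻).
So E°(I₂/I⁻) = E°(O₂/H₂O) − E°cell = (+1.23) − (+0.689) = +0.54 V.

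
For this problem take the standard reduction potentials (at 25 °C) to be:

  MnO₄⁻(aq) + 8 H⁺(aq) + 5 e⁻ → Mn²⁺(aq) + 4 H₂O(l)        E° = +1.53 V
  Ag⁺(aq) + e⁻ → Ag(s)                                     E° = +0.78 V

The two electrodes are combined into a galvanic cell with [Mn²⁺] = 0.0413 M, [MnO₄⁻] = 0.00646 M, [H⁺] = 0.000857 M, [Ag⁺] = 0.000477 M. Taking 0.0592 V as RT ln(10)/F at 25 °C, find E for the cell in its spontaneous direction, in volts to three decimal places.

MnO₄⁻/Mn²⁺ is the cathode (higher E°), Ag⁺/Ag the anode: E°cell = +1.53 − (+0.78) = +0.75 V, n = 5.
Overall: MnO₄⁻(aq) + 8 H⁺(aq) + 5 Ag(s) → Mn²⁺(aq) + 4 H₂O(l) + 5 Ag⁺(aq)
Q = [Mn²⁺]·[Ag⁺]^5 / ([MnO₄⁻]·[H⁺]^8); log Q = 8.734.
E = E° − (0.0592/n) log Q = +0.75 − (0.0592/5)(8.734) = +0.647 V.

+0.647 V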